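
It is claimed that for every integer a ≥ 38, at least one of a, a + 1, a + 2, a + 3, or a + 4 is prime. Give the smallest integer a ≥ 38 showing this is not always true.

Check each integer a ≥ 38 in order until a, a + 1, a + 2, a + 3, a + 4 are all composite.
For a = 38, 39, 40, 41, 42, 43, 44, 45, 46, 47 the conclusion holds.
a = 48: 48 = 2 × 24; 49 = 7 × 7; 50 = 2 × 25; 51 = 3 × 17; 52 = 2 × 26 — all composite.
Hence a = 48 is a counterexample.

a = 48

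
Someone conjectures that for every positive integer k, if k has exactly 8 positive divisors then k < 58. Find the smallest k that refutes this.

We need the least positive integer k for which k has exactly 8 positive divisors but the claim fails.
The first 6 eligible values, up to k = 56, all satisfy the conclusion.
k = 66: τ(66) = 8; 66 ≥ 58.

k = 66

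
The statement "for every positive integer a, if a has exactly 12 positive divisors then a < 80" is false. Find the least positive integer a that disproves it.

a = 84

a = 60: τ(60) = 12; 60 < 80.
a = 72: τ(72) = 12; 72 < 80.
a = 84: τ(84) = 12; 84 ≥ 80.
Thus a = 84 disproves the claim, and no smaller a works.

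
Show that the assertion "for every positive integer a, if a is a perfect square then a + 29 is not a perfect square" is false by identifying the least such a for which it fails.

For a = 1, 4, 9, 16, …, 121, 144, 169 the conclusion holds.
a = 196: 196 = 14² and 196 + 29 = 225 = 15².
Thus a = 196 disproves the claim, and no smaller a works.

a = 196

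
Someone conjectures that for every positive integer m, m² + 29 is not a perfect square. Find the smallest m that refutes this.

We need the least positive integer m for which m² + 29 is a perfect square.
For m = 1, 2, 3, 4, …, 11, 12, 13 the conclusion holds.
m = 14: 14² + 29 = 225 = 15², a perfect square.

m = 14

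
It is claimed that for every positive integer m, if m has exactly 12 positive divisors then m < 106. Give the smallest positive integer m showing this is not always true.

m = 108

A counterexample is any positive integer m such that m has exactly 12 positive divisors but the claim fails; we check each in order.
m = 60: τ(60) = 12; 60 < 106.
m = 72: τ(72) = 12; 72 < 106.
m = 84: τ(84) = 12; 84 < 106.
m = 90: τ(90) = 12; 90 < 106.
m = 96: τ(96) = 12; 96 < 106.
m = 108: τ(108) = 12; 108 ≥ 106.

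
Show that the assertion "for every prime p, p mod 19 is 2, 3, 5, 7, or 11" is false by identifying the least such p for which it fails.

A counterexample is any prime p such that the claim fails; we check each in order.
p = 2: 2 mod 19 = 2.
p = 3: 3 mod 19 = 3.
p = 5: 5 mod 19 = 5.
p = 7: 7 mod 19 = 7.
p = 11: 11 mod 19 = 11.
p = 13: 13 mod 19 = 13 — not in {2, 3, 5, 7, 11}.
Hence p = 13 is a counterexample.

p = 13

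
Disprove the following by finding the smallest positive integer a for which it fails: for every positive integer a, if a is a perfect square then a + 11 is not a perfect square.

a = 25

Check each positive integer a in order until a is a perfect square but a + 11 is a perfect square.
The first 4 eligible values, up to a = 16, all satisfy the conclusion.
a = 25: 25 = 5² and 25 + 11 = 36 = 6².
Hence a = 25 is a counterexample.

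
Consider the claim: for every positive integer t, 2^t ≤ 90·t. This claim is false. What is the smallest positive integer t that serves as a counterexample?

A counterexample is any positive integer t such that 2^t > 90·t; we check each in order.
The first 9 eligible values, up to t = 9, all satisfy the conclusion.
t = 10: 2^t = 1024 and 90·t = 900, so 1024 > 900.

t = 10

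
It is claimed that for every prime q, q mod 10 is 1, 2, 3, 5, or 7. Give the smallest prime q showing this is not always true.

We need the least prime q for which the claim fails.
q = 2: 2 mod 10 = 2.
q = 3: 3 mod 10 = 3.
q = 5: 5 mod 10 = 5.
q = 7: 7 mod 10 = 7.
q = 11: 11 mod 10 = 1.
q = 13: 13 mod 10 = 3.
q = 17: 17 mod 10 = 7.
q = 19: 19 mod 10 = 9 — not in {1, 2, 3, 5, 7}.
So q = 19 is the smallest counterexample.

q = 19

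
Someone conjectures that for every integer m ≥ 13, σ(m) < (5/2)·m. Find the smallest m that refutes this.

m = 24

Check each integer m ≥ 13 in order until the claim fails.
For m = 13, 14, 15, 16, …, 21, 22, 23 the conclusion holds.
m = 24: σ(24) = 60; 60 ≥ 60.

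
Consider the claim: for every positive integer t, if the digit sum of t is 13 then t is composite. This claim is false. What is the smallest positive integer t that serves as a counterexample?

A counterexample is any positive integer t such that the digit sum of t is 13 but t is prime; we check each in order.
t = 49: digit sum 13; 49 is composite.
t = 58: digit sum 13; 58 is composite.
t = 67: digit sum 13; 67 is prime, not composite.
So t = 67 is the smallest counterexample.

t = 67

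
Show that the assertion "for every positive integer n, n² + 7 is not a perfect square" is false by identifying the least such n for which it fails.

n = 1: 1² + 7 = 8, not a perfect square.
n = 2: 2² + 7 = 11, not a perfect square.
n = 3: 3² + 7 = 16 = 4², a perfect square.

n = 3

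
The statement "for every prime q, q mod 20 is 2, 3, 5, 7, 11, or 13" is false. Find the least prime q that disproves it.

q = 17

q = 2: 2 mod 20 = 2.
q = 3: 3 mod 20 = 3.
q = 5: 5 mod 20 = 5.
q = 7: 7 mod 20 = 7.
q = 11: 11 mod 20 = 11.
q = 13: 13 mod 20 = 13.
q = 17: 17 mod 20 = 17 — not in {2, 3, 5, 7, 11, 13}.
Thus q = 17 disproves the claim, and no smaller q works.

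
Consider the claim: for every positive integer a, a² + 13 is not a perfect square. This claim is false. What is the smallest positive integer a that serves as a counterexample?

Check each positive integer a in order until a² + 13 is a perfect square.
The first 5 eligible values, up to a = 5, all satisfy the conclusion.
a = 6: 6² + 13 = 49 = 7², a perfect square.
So a = 6 is the smallest counterexample.

a = 6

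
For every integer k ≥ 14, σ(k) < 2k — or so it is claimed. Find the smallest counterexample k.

Check each integer k ≥ 14 in order until the claim fails.
k = 14: σ(14) = 24; 24 < 28.
k = 15: σ(15) = 24; 24 < 30.
k = 16: σ(16) = 31; 31 < 32.
k = 17: σ(17) = 18; 18 < 34.
k = 18: σ(18) = 39; 39 ≥ 36.

k = 18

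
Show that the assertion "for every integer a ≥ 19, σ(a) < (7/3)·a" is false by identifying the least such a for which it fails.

For a = 19, 20, 21, 22, 23 the conclusion holds.
a = 24: σ(24) = 60; 60 ≥ 56.

a = 24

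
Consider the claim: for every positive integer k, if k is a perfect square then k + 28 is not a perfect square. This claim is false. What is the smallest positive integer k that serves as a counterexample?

A counterexample is any positive integer k such that k is a perfect square but k + 28 is a perfect square; we check each in order.
k = 1: 1 + 28 = 29, not a perfect square.
k = 4: 4 + 28 = 32, not a perfect square.
k = 9: 9 + 28 = 37, not a perfect square.
k = 16: 16 + 28 = 44, not a perfect square.
k = 25: 25 + 28 = 53, not a perfect square.
k = 36: 36 = 6² and 36 + 28 = 64 = 8².

k = 36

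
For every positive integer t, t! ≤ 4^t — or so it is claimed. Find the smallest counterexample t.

t = 9

The first 8 eligible values, up to t = 8, all satisfy the conclusion.
t = 9: t! = 362880 and 4^t = 262144, so 362880 > 262144.
Hence t = 9 is a counterexample.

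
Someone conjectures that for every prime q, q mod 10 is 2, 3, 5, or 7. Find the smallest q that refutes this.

q = 11

q = 2: 2 mod 10 = 2.
q = 3: 3 mod 10 = 3.
q = 5: 5 mod 10 = 5.
q = 7: 7 mod 10 = 7.
q = 11: 11 mod 10 = 1 — not in {2, 3, 5, 7}.
Thus q = 11 disproves the claim, and no smaller q works.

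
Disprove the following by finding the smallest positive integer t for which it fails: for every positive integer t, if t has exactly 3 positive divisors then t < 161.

For t = 4, 9, 25, 49, 121 the conclusion holds.
t = 169: τ(169) = 3; 169 ≥ 161.
Thus t = 169 disproves the claim, and no smaller t works.

t = 169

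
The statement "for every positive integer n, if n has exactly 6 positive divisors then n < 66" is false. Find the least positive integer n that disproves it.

We need the least positive integer n for which n has exactly 6 positive divisors but the claim fails.
For n = 12, 18, 20, 28, 32, 44, 45, 50, 52, 63 the conclusion holds.
n = 68: τ(68) = 6; 68 ≥ 66.
So n = 68 is the smallest counterexample.

n = 68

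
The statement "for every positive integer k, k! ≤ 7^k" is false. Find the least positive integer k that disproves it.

Check each positive integer k in order until k! > 7^k.
For k = 1, 2, 3, 4, …, 14, 15, 16 the conclusion holds.
k = 17: k! = 355687428096000 and 7^k = 232630513987207, so 355687428096000 > 232630513987207.
Hence k = 17 is a counterexample.

k = 17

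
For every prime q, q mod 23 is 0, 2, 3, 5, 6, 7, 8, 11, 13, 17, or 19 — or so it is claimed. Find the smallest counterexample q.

q = 37

A counterexample is any prime q such that the claim fails; we check each in order.
For q = 2, 3, 5, 7, …, 23, 29, 31 the conclusion holds.
q = 37: 37 mod 23 = 14 — not in {0, 2, 3, 5, 6, 7, 8, 11, 13, 17, 19}.
Hence q = 37 is a counterexample.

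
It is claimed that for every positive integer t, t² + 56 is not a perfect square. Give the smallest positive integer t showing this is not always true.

t = 5

We need the least positive integer t for which t² + 56 is a perfect square.
The first 4 eligible values, up to t = 4, all satisfy the conclusion.
t = 5: 5² + 56 = 81 = 9², a perfect square.
Thus t = 5 disproves the claim, and no smaller t works.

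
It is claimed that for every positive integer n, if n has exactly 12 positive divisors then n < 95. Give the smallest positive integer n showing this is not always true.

n = 96

Check each positive integer n in order until n has exactly 12 positive divisors but the claim fails.
n = 60: τ(60) = 12; 60 < 95.
n = 72: τ(72) = 12; 72 < 95.
n = 84: τ(84) = 12; 84 < 95.
n = 90: τ(90) = 12; 90 < 95.
n = 96: τ(96) = 12; 96 ≥ 95.
Hence n = 96 is a counterexample.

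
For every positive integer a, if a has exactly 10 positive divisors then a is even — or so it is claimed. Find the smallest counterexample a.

Check each positive integer a in order until a has exactly 10 positive divisors but a is odd.
For a = 48, 80, 112, 162, 176, 208, 272, 304, 368 the conclusion holds.
a = 405: divisors of 405: 10 divisors; 405 is odd.
Thus a = 405 disproves the claim, and no smaller a works.

a = 405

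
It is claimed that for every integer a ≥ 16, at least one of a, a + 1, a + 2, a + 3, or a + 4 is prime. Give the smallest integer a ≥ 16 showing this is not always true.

a = 24

For a = 16, 17, 18, 19, 20, 21, 22, 23 the conclusion holds.
a = 24: 24 = 2 × 12; 25 = 5 × 5; 26 = 2 × 13; 27 = 3 × 9; 28 = 2 × 14 — all composite.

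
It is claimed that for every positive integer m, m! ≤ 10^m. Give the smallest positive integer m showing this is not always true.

m = 25

We need the least positive integer m for which m! > 10^m.
For m = 1, 2, 3, 4, …, 22, 23, 24 the conclusion holds.
m = 25: m! = 15511210043330985984000000 and 10^m = 10000000000000000000000000, so 15511210043330985984000000 > 10000000000000000000000000.
So m = 25 is the smallest counterexample.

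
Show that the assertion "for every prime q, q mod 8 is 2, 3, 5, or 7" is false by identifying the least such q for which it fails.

q = 17

Check each prime q in order until the claim fails.
q = 2: 2 mod 8 = 2.
q = 3: 3 mod 8 = 3.
q = 5: 5 mod 8 = 5.
q = 7: 7 mod 8 = 7.
q = 11: 11 mod 8 = 3.
q = 13: 13 mod 8 = 5.
q = 17: 17 mod 8 = 1 — not in {2, 3, 5, 7}.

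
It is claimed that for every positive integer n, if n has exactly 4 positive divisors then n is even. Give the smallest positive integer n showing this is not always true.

n = 6: divisors of 6: 1, 2, 3, 6; 6 is even.
n = 8: divisors of 8: 1, 2, 4, 8; 8 is even.
n = 10: divisors of 10: 1, 2, 5, 10; 10 is even.
n = 14: divisors of 14: 1, 2, 7, 14; 14 is even.
n = 15: divisors of 15: 1, 3, 5, 15; 15 is odd.
So n = 15 is the smallest counterexample.

n = 15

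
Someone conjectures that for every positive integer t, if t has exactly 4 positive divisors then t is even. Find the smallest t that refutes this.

A counterexample is any positive integer t such that t has exactly 4 positive divisors but t is odd; we check each in order.
t = 6: divisors of 6: 1, 2, 3, 6; 6 is even.
t = 8: divisors of 8: 1, 2, 4, 8; 8 is even.
t = 10: divisors of 10: 1, 2, 5, 10; 10 is even.
t = 14: divisors of 14: 1, 2, 7, 14; 14 is even.
t = 15: divisors of 15: 1, 3, 5, 15; 15 is odd.
Thus t = 15 disproves the claim, and no smaller t works.

t = 15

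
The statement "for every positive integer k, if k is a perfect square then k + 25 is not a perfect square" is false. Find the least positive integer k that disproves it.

Check each positive integer k in order until k is a perfect square but k + 25 is a perfect square.
The first 11 eligible values, up to k = 121, all satisfy the conclusion.
k = 144: 144 = 12² and 144 + 25 = 169 = 13².
Thus k = 144 disproves the claim, and no smaller k works.

k = 144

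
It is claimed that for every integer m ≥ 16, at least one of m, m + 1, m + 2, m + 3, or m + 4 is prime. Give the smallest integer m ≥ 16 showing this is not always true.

m = 24

A counterexample is any integer m ≥ 16 such that m, m + 1, m + 2, m + 3, m + 4 are all composite; we check each in order.
The first 8 eligible values, up to m = 23, all satisfy the conclusion.
m = 24: 24 = 2 × 12; 25 = 5 × 5; 26 = 2 × 13; 27 = 3 × 9; 28 = 2 × 14 — all composite.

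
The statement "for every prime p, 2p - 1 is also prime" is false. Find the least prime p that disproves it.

p = 2: 2p - 1 = 3, prime.
p = 3: 2p - 1 = 5, prime.
p = 5: 2p - 1 = 9 = 3 × 3, not prime.

p = 5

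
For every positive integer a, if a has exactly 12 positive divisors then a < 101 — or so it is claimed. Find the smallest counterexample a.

a = 108

A counterexample is any positive integer a such that a has exactly 12 positive divisors but the claim fails; we check each in order.
For a = 60, 72, 84, 90, 96 the conclusion holds.
a = 108: τ(108) = 12; 108 ≥ 101.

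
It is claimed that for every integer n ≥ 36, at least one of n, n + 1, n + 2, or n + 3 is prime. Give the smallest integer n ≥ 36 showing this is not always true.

We need the least integer n ≥ 36 for which n, n + 1, n + 2, n + 3 are all composite.
For n = 36, 37, 38, 39, …, 45, 46, 47 the conclusion holds.
n = 48: 48 = 2 × 24; 49 = 7 × 7; 50 = 2 × 25; 51 = 3 × 17 — all composite.
So n = 48 is the smallest counterexample.

n = 48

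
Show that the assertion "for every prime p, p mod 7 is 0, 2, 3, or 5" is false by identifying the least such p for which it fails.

p = 11

Check each prime p in order until the claim fails.
The first 4 eligible values, up to p = 7, all satisfy the conclusion.
p = 11: 11 mod 7 = 4 — not in {0, 2, 3, 5}.
Hence p = 11 is a counterexample.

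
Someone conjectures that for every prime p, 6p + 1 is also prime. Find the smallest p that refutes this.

p = 19

For p = 2, 3, 5, 7, 11, 13, 17 the conclusion holds.
p = 19: 6p + 1 = 115 = 5 × 23, not prime.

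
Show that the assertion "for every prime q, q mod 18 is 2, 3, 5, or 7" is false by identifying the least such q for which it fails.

q = 11

A counterexample is any prime q such that the claim fails; we check each in order.
For q = 2, 3, 5, 7 the conclusion holds.
q = 11: 11 mod 18 = 11 — not in {2, 3, 5, 7}.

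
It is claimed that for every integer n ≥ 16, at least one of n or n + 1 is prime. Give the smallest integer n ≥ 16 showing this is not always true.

n = 20

Check each integer n ≥ 16 in order until n, n + 1 are both composite.
For n = 16, 17, 18, 19 the conclusion holds.
n = 20: 20 = 2 × 10; 21 = 3 × 7 — both composite.
Thus n = 20 disproves the claim, and no smaller n works.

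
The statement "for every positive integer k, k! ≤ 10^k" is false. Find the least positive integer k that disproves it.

We need the least positive integer k for which k! > 10^k.
The first 24 eligible values, up to k = 24, all satisfy the conclusion.
k = 25: k! = 15511210043330985984000000 and 10^k = 10000000000000000000000000, so 15511210043330985984000000 > 10000000000000000000000000.

k = 25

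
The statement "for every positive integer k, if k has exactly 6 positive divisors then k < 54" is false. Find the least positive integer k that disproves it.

k = 63

For k = 12, 18, 20, 28, 32, 44, 45, 50, 52 the conclusion holds.
k = 63: τ(63) = 6; 63 ≥ 54.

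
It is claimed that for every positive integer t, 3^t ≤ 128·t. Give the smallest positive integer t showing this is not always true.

Check each positive integer t in order until 3^t > 128·t.
For t = 1, 2, 3, 4, 5, 6 the conclusion holds.
t = 7: 3^t = 2187 and 128·t = 896, so 2187 > 896.

t = 7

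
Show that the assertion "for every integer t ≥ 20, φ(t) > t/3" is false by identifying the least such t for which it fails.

t = 20: φ(20) = 8 and 20/3 = 20/3, so φ(20) > 20/3.
t = 21: φ(21) = 12 and 21/3 = 7, so φ(21) > 21/3.
t = 22: φ(22) = 10 and 22/3 = 22/3, so φ(22) > 22/3.
t = 23: φ(23) = 22 and 23/3 = 23/3, so φ(23) > 23/3.
t = 24: φ(24) = 8 and 24/3 = 8, so φ(24) ≤ 24/3.
Thus t = 24 disproves the claim, and no smaller t works.

t = 24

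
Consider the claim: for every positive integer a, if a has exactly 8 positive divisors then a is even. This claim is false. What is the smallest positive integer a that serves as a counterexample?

a = 105

Check each positive integer a in order until a has exactly 8 positive divisors but a is odd.
For a = 24, 30, 40, 42, …, 88, 102, 104 the conclusion holds.
a = 105: divisors of 105: 1, 3, 5, 7, 15, 21, 35, 105; 105 is odd.
Hence a = 105 is a counterexample.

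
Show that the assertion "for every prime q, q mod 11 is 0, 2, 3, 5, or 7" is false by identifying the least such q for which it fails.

q = 2: 2 mod 11 = 2.
q = 3: 3 mod 11 = 3.
q = 5: 5 mod 11 = 5.
q = 7: 7 mod 11 = 7.
q = 11: 11 mod 11 = 0.
q = 13: 13 mod 11 = 2.
q = 17: 17 mod 11 = 6 — not in {0, 2, 3, 5, 7}.
So q = 17 is the smallest counterexample.

q = 17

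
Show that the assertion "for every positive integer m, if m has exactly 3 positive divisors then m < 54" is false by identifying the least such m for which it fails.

A counterexample is any positive integer m such that m has exactly 3 positive divisors but the claim fails; we check each in order.
m = 4: τ(4) = 3; 4 < 54.
m = 9: τ(9) = 3; 9 < 54.
m = 25: τ(25) = 3; 25 < 54.
m = 49: τ(49) = 3; 49 < 54.
m = 121: τ(121) = 3; 121 ≥ 54.
Thus m = 121 disproves the claim, and no smaller m works.

m = 121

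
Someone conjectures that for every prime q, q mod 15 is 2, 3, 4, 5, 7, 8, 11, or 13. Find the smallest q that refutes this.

A counterexample is any prime q such that the claim fails; we check each in order.
For q = 2, 3, 5, 7, 11, 13, 17, 19, 23 the conclusion holds.
q = 29: 29 mod 15 = 14 — not in {2, 3, 4, 5, 7, 8, 11, 13}.

q = 29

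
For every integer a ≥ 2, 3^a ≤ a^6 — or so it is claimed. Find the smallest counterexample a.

Check each integer a ≥ 2 in order until 3^a > a^6.
The first 13 eligible values, up to a = 14, all satisfy the conclusion.
a = 15: 3^a = 14348907 and a^6 = 11390625, so 14348907 > 11390625.

a = 15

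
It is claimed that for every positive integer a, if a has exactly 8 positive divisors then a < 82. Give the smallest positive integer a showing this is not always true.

a = 88

For a = 24, 30, 40, 42, 54, 56, 66, 70, 78 the conclusion holds.
a = 88: τ(88) = 8; 88 ≥ 82.
Hence a = 88 is a counterexample.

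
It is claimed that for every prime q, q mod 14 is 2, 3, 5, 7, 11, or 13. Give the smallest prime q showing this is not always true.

q = 23

A counterexample is any prime q such that the claim fails; we check each in order.
For q = 2, 3, 5, 7, 11, 13, 17, 19 the conclusion holds.
q = 23: 23 mod 14 = 9 — not in {2, 3, 5, 7, 11, 13}.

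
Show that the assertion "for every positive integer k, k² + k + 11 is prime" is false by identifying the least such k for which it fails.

Check each positive integer k in order until k² + k + 11 is not prime.
For k = 1, 2, 3, 4, 5, 6, 7, 8, 9 the conclusion holds.
k = 10: k² + k + 11 = 121 = 11 × 11, composite.

k = 10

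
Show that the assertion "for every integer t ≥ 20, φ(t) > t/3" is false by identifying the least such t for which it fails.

For t = 20, 21, 22, 23 the conclusion holds.
t = 24: φ(24) = 8 and 24/3 = 8, so φ(24) ≤ 24/3.
So t = 24 is the smallest counterexample.

t = 24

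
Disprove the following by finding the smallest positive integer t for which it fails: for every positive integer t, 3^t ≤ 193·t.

A counterexample is any positive integer t such that 3^t > 193·t; we check each in order.
t = 1: 3^t = 3 and 193·t = 193, so 3 ≤ 193.
t = 2: 3^t = 9 and 193·t = 386, so 9 ≤ 386.
t = 3: 3^t = 27 and 193·t = 579, so 27 ≤ 579.
t = 4: 3^t = 81 and 193·t = 772, so 81 ≤ 772.
t = 5: 3^t = 243 and 193·t = 965, so 243 ≤ 965.
t = 6: 3^t = 729 and 193·t = 1158, so 729 ≤ 1158.
t = 7: 3^t = 2187 and 193·t = 1351, so 2187 > 1351.
Thus t = 7 disproves the claim, and no smaller t works.

t = 7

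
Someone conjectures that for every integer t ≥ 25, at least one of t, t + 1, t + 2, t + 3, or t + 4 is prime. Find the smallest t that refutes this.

We need the least integer t ≥ 25 for which t, t + 1, t + 2, t + 3, t + 4 are all composite.
The first 7 eligible values, up to t = 31, all satisfy the conclusion.
t = 32: 32 = 2 × 16; 33 = 3 × 11; 34 = 2 × 17; 35 = 5 × 7; 36 = 2 × 18 — all composite.
Hence t = 32 is a counterexample.

t = 32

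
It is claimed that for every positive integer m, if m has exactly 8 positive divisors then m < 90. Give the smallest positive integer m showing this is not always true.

For m = 24, 30, 40, 42, 54, 56, 66, 70, 78, 88 the conclusion holds.
m = 102: τ(102) = 8; 102 ≥ 90.
Hence m = 102 is a counterexample.

m = 102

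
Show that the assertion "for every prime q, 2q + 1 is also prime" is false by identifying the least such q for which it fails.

Check each prime q in order until 2q + 1 is not prime.
q = 2: 2q + 1 = 5, prime.
q = 3: 2q + 1 = 7, prime.
q = 5: 2q + 1 = 11, prime.
q = 7: 2q + 1 = 15 = 3 × 5, not prime.

q = 7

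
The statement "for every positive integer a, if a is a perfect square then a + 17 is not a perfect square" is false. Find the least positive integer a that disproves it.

a = 64

Check each positive integer a in order until a is a perfect square but a + 17 is a perfect square.
For a = 1, 4, 9, 16, 25, 36, 49 the conclusion holds.
a = 64: 64 = 8² and 64 + 17 = 81 = 9².
Hence a = 64 is a counterexample.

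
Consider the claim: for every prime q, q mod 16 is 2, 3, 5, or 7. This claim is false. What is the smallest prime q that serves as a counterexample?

Check each prime q in order until the claim fails.
q = 2: 2 mod 16 = 2.
q = 3: 3 mod 16 = 3.
q = 5: 5 mod 16 = 5.
q = 7: 7 mod 16 = 7.
q = 11: 11 mod 16 = 11 — not in {2, 3, 5, 7}.
Thus q = 11 disproves the claim, and no smaller q works.

q = 11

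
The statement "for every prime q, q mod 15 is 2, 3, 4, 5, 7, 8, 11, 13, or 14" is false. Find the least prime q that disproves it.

For q = 2, 3, 5, 7, 11, 13, 17, 19, 23, 29 the conclusion holds.
q = 31: 31 mod 15 = 1 — not in {2, 3, 4, 5, 7, 8, 11, 13, 14}.
Thus q = 31 disproves the claim, and no smaller q works.

q = 31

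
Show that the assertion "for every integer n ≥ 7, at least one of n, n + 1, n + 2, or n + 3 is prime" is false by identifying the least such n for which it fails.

n = 24

A counterexample is any integer n ≥ 7 such that n, n + 1, n + 2, n + 3 are all composite; we check each in order.
For n = 7, 8, 9, 10, …, 21, 22, 23 the conclusion holds.
n = 24: 24 = 2 × 12; 25 = 5 × 5; 26 = 2 × 13; 27 = 3 × 9 — all composite.
Hence n = 24 is a counterexample.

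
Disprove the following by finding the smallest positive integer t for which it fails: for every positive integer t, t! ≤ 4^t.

The first 8 eligible values, up to t = 8, all satisfy the conclusion.
t = 9: t! = 362880 and 4^t = 262144, so 362880 > 262144.
Thus t = 9 disproves the claim, and no smaller t works.

t = 9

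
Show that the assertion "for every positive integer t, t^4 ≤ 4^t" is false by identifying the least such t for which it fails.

A counterexample is any positive integer t such that t^4 > 4^t; we check each in order.
For t = 1, 2 the conclusion holds.
t = 3: t^4 = 81 and 4^t = 64, so 81 > 64.

t = 3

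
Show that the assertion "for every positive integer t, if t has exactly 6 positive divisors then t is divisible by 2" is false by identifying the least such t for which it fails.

The first 6 eligible values, up to t = 44, all satisfy the conclusion.
t = 45: τ(45) = 6; 45 mod 2 = 1.
Thus t = 45 disproves the claim, and no smaller t works.

t = 45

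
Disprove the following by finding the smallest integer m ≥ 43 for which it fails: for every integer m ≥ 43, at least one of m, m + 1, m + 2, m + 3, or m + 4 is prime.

m = 48

Check each integer m ≥ 43 in order until m, m + 1, m + 2, m + 3, m + 4 are all composite.
The first 5 eligible values, up to m = 47, all satisfy the conclusion.
m = 48: 48 = 2 × 24; 49 = 7 × 7; 50 = 2 × 25; 51 = 3 × 17; 52 = 2 × 26 — all composite.
Thus m = 48 disproves the claim, and no smaller m works.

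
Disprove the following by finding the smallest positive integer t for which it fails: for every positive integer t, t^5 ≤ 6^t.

t = 3

Check each positive integer t in order until t^5 > 6^t.
For t = 1, 2 the conclusion holds.
t = 3: t^5 = 243 and 6^t = 216, so 243 > 216.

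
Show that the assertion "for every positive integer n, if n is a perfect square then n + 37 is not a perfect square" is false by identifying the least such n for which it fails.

We need the least positive integer n for which n is a perfect square but n + 37 is a perfect square.
For n = 1, 4, 9, 16, …, 225, 256, 289 the conclusion holds.
n = 324: 324 = 18² and 324 + 37 = 361 = 19².
Thus n = 324 disproves the claim, and no smaller n works.

n = 324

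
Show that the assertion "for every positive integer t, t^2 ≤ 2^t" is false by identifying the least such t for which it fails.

For t = 1, 2 the conclusion holds.
t = 3: t^2 = 9 and 2^t = 8, so 9 > 8.

t = 3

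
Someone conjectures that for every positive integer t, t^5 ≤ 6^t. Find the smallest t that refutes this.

A counterexample is any positive integer t such that t^5 > 6^t; we check each in order.
For t = 1, 2 the conclusion holds.
t = 3: t^5 = 243 and 6^t = 216, so 243 > 216.
Hence t = 3 is a counterexample.

t = 3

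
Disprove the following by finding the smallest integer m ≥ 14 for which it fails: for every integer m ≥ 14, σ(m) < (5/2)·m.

m = 24

Check each integer m ≥ 14 in order until the claim fails.
For m = 14, 15, 16, 17, 18, 19, 20, 21, 22, 23 the conclusion holds.
m = 24: σ(24) = 60; 60 ≥ 60.
So m = 24 is the smallest counterexample.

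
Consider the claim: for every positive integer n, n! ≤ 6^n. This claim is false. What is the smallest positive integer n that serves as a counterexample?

n = 14

We need the least positive integer n for which n! > 6^n.
For n = 1, 2, 3, 4, …, 11, 12, 13 the conclusion holds.
n = 14: n! = 87178291200 and 6^n = 78364164096, so 87178291200 > 78364164096.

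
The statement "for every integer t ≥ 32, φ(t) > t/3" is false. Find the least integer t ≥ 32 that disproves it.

For t = 32, 33, 34, 35 the conclusion holds.
t = 36: φ(36) = 12 and 36/3 = 12, so φ(36) ≤ 36/3.
So t = 36 is the smallest counterexample.

t = 36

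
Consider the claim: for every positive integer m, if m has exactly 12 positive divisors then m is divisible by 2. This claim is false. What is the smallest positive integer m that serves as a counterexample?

Check each positive integer m in order until m has exactly 12 positive divisors but m is not divisible by 2.
For m = 60, 72, 84, 90, …, 294, 306, 308 the conclusion holds.
m = 315: τ(315) = 12; 315 mod 2 = 1.

m = 315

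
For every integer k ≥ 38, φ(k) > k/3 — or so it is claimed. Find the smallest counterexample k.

We need the least integer k ≥ 38 for which the claim fails.
k = 38: φ(38) = 18 and 38/3 = 38/3, so φ(38) > 38/3.
k = 39: φ(39) = 24 and 39/3 = 13, so φ(39) > 39/3.
k = 40: φ(40) = 16 and 40/3 = 40/3, so φ(40) > 40/3.
k = 41: φ(41) = 40 and 41/3 = 41/3, so φ(41) > 41/3.
k = 42: φ(42) = 12 and 42/3 = 14, so φ(42) ≤ 42/3.

k = 42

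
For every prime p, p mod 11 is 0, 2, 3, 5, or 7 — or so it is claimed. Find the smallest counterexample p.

p = 17

For p = 2, 3, 5, 7, 11, 13 the conclusion holds.
p = 17: 17 mod 11 = 6 — not in {0, 2, 3, 5, 7}.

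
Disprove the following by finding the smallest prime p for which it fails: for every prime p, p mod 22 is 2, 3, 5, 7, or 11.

p = 13

We need the least prime p for which the claim fails.
p = 2: 2 mod 22 = 2.
p = 3: 3 mod 22 = 3.
p = 5: 5 mod 22 = 5.
p = 7: 7 mod 22 = 7.
p = 11: 11 mod 22 = 11.
p = 13: 13 mod 22 = 13 — not in {2, 3, 5, 7, 11}.
Hence p = 13 is a counterexample.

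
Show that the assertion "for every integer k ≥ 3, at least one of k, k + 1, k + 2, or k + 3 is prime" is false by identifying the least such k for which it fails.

k = 24

For k = 3, 4, 5, 6, …, 21, 22, 23 the conclusion holds.
k = 24: 24 = 2 × 12; 25 = 5 × 5; 26 = 2 × 13; 27 = 3 × 9 — all composite.
So k = 24 is the smallest counterexample.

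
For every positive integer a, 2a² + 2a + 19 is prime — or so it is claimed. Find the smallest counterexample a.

a = 18

The first 17 eligible values, up to a = 17, all satisfy the conclusion.
a = 18: 2a² + 2a + 19 = 703 = 19 × 37, composite.
So a = 18 is the smallest counterexample.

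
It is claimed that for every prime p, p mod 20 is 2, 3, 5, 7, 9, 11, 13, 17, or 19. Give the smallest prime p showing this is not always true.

A counterexample is any prime p such that the claim fails; we check each in order.
The first 12 eligible values, up to p = 37, all satisfy the conclusion.
p = 41: 41 mod 20 = 1 — not in {2, 3, 5, 7, 9, 11, 13, 17, 19}.

p = 41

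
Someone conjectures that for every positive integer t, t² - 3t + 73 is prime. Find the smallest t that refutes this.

We need the least positive integer t for which t² - 3t + 73 is not prime.
t = 1: t² - 3t + 73 = 71, prime.
t = 2: t² - 3t + 73 = 71, prime.
t = 3: t² - 3t + 73 = 73, prime.
t = 4: t² - 3t + 73 = 77 = 7 × 11, composite.
So t = 4 is the smallest counterexample.

t = 4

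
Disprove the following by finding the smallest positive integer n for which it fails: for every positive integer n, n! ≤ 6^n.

For n = 1, 2, 3, 4, …, 11, 12, 13 the conclusion holds.
n = 14: n! = 87178291200 and 6^n = 78364164096, so 87178291200 > 78364164096.
Hence n = 14 is a counterexample.

n = 14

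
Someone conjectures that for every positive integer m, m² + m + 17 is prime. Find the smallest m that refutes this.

m = 16

A counterexample is any positive integer m such that m² + m + 17 is not prime; we check each in order.
The first 15 eligible values, up to m = 15, all satisfy the conclusion.
m = 16: m² + m + 17 = 289 = 17 × 17, composite.
So m = 16 is the smallest counterexample.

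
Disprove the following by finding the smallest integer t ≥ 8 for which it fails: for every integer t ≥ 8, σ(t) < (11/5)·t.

We need the least integer t ≥ 8 for which the claim fails.
The first 4 eligible values, up to t = 11, all satisfy the conclusion.
t = 12: σ(12) = 28; 28 ≥ 132/5.
Hence t = 12 is a counterexample.

t = 12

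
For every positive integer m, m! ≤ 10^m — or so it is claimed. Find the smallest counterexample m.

We need the least positive integer m for which m! > 10^m.
For m = 1, 2, 3, 4, …, 22, 23, 24 the conclusion holds.
m = 25: m! = 15511210043330985984000000 and 10^m = 10000000000000000000000000, so 15511210043330985984000000 > 10000000000000000000000000.

m = 25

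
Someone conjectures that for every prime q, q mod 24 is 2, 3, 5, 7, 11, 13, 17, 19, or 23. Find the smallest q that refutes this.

We need the least prime q for which the claim fails.
The first 20 eligible values, up to q = 71, all satisfy the conclusion.
q = 73: 73 mod 24 = 1 — not in {2, 3, 5, 7, 11, 13, 17, 19, 23}.
So q = 73 is the smallest counterexample.

q = 73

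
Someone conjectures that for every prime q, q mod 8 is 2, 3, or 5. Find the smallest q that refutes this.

q = 7

We need the least prime q for which the claim fails.
q = 2: 2 mod 8 = 2.
q = 3: 3 mod 8 = 3.
q = 5: 5 mod 8 = 5.
q = 7: 7 mod 8 = 7 — not in {2, 3, 5}.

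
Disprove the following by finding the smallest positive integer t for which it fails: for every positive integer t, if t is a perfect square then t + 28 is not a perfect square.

For t = 1, 4, 9, 16, 25 the conclusion holds.
t = 36: 36 = 6² and 36 + 28 = 64 = 8².

t = 36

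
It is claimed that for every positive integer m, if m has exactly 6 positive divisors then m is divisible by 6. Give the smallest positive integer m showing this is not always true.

m = 20

Check each positive integer m in order until m has exactly 6 positive divisors but m is not divisible by 6.
For m = 12, 18 the conclusion holds.
m = 20: τ(20) = 6; 20 mod 6 = 2.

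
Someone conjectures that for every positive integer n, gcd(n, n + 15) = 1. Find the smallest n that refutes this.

n = 3

A counterexample is any positive integer n such that gcd(n, n + 15) > 1; we check each in order.
For n = 1, 2 the conclusion holds.
n = 3: gcd(3, 18) = 3.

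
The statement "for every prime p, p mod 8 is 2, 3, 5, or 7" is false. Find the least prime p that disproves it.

p = 17

Check each prime p in order until the claim fails.
For p = 2, 3, 5, 7, 11, 13 the conclusion holds.
p = 17: 17 mod 8 = 1 — not in {2, 3, 5, 7}.
Hence p = 17 is a counterexample.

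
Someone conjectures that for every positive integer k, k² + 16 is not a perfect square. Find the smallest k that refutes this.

We need the least positive integer k for which k² + 16 is a perfect square.
For k = 1, 2 the conclusion holds.
k = 3: 3² + 16 = 25 = 5², a perfect square.

k = 3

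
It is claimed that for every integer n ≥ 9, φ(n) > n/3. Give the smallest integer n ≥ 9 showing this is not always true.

n = 12

Check each integer n ≥ 9 in order until the claim fails.
n = 9: φ(9) = 6 and 9/3 = 3, so φ(9) > 9/3.
n = 10: φ(10) = 4 and 10/3 = 10/3, so φ(10) > 10/3.
n = 11: φ(11) = 10 and 11/3 = 11/3, so φ(11) > 11/3.
n = 12: φ(12) = 4 and 12/3 = 4, so φ(12) ≤ 12/3.
Thus n = 12 disproves the claim, and no smaller n works.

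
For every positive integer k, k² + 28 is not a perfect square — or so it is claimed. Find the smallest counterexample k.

k = 6

We need the least positive integer k for which k² + 28 is a perfect square.
For k = 1, 2, 3, 4, 5 the conclusion holds.
k = 6: 6² + 28 = 64 = 8², a perfect square.
Thus k = 6 disproves the claim, and no smaller k works.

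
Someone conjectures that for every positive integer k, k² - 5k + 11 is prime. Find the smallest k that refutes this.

k = 7

We need the least positive integer k for which k² - 5k + 11 is not prime.
k = 1: k² - 5k + 11 = 7, prime.
k = 2: k² - 5k + 11 = 5, prime.
k = 3: k² - 5k + 11 = 5, prime.
k = 4: k² - 5k + 11 = 7, prime.
k = 5: k² - 5k + 11 = 11, prime.
k = 6: k² - 5k + 11 = 17, prime.
k = 7: k² - 5k + 11 = 25 = 5 × 5, composite.
Hence k = 7 is a counterexample.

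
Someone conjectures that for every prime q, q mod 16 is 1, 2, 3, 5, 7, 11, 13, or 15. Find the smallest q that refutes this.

Check each prime q in order until the claim fails.
The first 12 eligible values, up to q = 37, all satisfy the conclusion.
q = 41: 41 mod 16 = 9 — not in {1, 2, 3, 5, 7, 11, 13, 15}.

q = 41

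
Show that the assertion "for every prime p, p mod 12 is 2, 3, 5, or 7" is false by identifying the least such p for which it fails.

We need the least prime p for which the claim fails.
The first 4 eligible values, up to p = 7, all satisfy the conclusion.
p = 11: 11 mod 12 = 11 — not in {2, 3, 5, 7}.
Thus p = 11 disproves the claim, and no smaller p works.

p = 11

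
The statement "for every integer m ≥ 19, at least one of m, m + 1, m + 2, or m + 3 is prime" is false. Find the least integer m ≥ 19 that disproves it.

m = 24

The first 5 eligible values, up to m = 23, all satisfy the conclusion.
m = 24: 24 = 2 × 12; 25 = 5 × 5; 26 = 2 × 13; 27 = 3 × 9 — all composite.
Hence m = 24 is a counterexample.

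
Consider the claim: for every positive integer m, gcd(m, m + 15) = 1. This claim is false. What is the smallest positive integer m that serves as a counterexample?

m = 3

For m = 1, 2 the conclusion holds.
m = 3: gcd(3, 18) = 3.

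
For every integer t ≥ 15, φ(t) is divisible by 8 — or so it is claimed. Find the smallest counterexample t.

A counterexample is any integer t ≥ 15 such that φ(t) is not divisible by 8; we check each in order.
For t = 15, 16, 17 the conclusion holds.
t = 18: φ(18) = 6; 6 mod 8 = 6.

t = 18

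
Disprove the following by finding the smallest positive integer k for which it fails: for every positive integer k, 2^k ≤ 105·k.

k = 11

A counterexample is any positive integer k such that 2^k > 105·k; we check each in order.
For k = 1, 2, 3, 4, 5, 6, 7, 8, 9, 10 the conclusion holds.
k = 11: 2^k = 2048 and 105·k = 1155, so 2048 > 1155.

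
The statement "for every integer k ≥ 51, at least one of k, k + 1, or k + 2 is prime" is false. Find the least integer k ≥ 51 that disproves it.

k = 54

A counterexample is any integer k ≥ 51 such that k, k + 1, k + 2 are all composite; we check each in order.
k = 51: 53 is prime.
k = 52: 53 is prime.
k = 53: 53 is prime.
k = 54: 54 = 2 × 27; 55 = 5 × 11; 56 = 2 × 28 — all composite.
Hence k = 54 is a counterexample.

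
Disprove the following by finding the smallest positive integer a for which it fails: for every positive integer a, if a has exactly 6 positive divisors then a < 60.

a = 63

Check each positive integer a in order until a has exactly 6 positive divisors but the claim fails.
For a = 12, 18, 20, 28, 32, 44, 45, 50, 52 the conclusion holds.
a = 63: τ(63) = 6; 63 ≥ 60.
Thus a = 63 disproves the claim, and no smaller a works.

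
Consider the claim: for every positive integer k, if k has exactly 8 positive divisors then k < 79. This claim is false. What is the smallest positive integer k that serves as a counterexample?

For k = 24, 30, 40, 42, 54, 56, 66, 70, 78 the conclusion holds.
k = 88: τ(88) = 8; 88 ≥ 79.
Hence k = 88 is a counterexample.

k = 88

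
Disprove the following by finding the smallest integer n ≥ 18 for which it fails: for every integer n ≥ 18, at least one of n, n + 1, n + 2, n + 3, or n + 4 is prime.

n = 24

A counterexample is any integer n ≥ 18 such that n, n + 1, n + 2, n + 3, n + 4 are all composite; we check each in order.
The first 6 eligible values, up to n = 23, all satisfy the conclusion.
n = 24: 24 = 2 × 12; 25 = 5 × 5; 26 = 2 × 13; 27 = 3 × 9; 28 = 2 × 14 — all composite.
So n = 24 is the smallest counterexample.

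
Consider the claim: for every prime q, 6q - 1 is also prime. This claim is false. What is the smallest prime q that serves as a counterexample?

A counterexample is any prime q such that 6q - 1 is not prime; we check each in order.
For q = 2, 3, 5, 7 the conclusion holds.
q = 11: 6q - 1 = 65 = 5 × 13, not prime.

q = 11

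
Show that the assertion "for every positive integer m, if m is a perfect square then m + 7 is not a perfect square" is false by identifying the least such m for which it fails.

A counterexample is any positive integer m such that m is a perfect square but m + 7 is a perfect square; we check each in order.
For m = 1, 4 the conclusion holds.
m = 9: 9 = 3² and 9 + 7 = 16 = 4².

m = 9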